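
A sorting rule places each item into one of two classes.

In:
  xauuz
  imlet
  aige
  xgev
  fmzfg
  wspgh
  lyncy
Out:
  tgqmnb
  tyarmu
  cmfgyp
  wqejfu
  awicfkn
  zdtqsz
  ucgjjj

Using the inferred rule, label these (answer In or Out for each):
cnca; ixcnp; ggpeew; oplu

In, In, Out, In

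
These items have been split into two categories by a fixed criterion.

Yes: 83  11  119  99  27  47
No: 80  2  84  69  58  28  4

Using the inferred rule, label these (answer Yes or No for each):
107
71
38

Yes, Yes, No

Rule: ≡ 3 (mod 4). This holds for each 'Yes' example and fails for each 'No' one.
Yes: 107, since 107 mod 4 = 3. Yes: 71, since 71 mod 4 = 3. No: 38, since 38 mod 4 = 2.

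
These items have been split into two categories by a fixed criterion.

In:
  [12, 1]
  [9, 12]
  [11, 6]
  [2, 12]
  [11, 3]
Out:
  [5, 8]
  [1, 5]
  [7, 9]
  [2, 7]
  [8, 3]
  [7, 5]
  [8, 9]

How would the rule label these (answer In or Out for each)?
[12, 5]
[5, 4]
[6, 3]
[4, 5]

In, Out, Out, Out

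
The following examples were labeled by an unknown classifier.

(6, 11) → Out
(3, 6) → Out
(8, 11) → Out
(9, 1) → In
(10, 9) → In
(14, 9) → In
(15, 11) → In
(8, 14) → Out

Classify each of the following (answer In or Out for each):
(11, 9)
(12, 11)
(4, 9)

In, In, Out

The pattern is that an item is 'In' exactly when: first > second.
(11, 9) — 11 > 9, hence In.
(12, 11) — 12 > 11, hence In.
(4, 9) — 4 < 9, hence Out.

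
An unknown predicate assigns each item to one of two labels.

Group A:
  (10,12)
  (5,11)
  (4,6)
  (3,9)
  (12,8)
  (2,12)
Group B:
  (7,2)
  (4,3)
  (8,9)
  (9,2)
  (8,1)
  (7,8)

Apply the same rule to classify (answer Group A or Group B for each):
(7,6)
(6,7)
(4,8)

Group B, Group B, Group A

A rule that fits every label: sum is even — true of each 'Group A' example, false of each 'Group B' one.
(7,6): 7+6 = 13, lacks this property → Group B. (6,7): 6+7 = 13, lacks this property → Group B. (4,8): 4+8 = 12, passes → Group A.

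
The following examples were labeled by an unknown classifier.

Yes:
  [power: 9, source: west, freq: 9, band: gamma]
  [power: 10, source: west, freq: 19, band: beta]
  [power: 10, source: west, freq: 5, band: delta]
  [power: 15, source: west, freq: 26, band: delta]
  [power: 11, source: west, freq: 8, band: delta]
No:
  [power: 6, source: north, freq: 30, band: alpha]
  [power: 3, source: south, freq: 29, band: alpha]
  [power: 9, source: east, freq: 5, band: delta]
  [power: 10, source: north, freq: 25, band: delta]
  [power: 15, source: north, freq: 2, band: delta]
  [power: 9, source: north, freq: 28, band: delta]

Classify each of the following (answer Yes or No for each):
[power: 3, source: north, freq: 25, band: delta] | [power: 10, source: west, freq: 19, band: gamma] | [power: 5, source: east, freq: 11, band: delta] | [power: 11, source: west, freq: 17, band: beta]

Checking candidate rules against both groups, what survives is: source is west.
[power: 3, source: north, freq: 25, band: delta] → source is north → No.
[power: 10, source: west, freq: 19, band: gamma] → source is west → Yes.
[power: 5, source: east, freq: 11, band: delta] → source is east → No.
[power: 11, source: west, freq: 17, band: beta] → source is west → Yes.

No, Yes, No, Yes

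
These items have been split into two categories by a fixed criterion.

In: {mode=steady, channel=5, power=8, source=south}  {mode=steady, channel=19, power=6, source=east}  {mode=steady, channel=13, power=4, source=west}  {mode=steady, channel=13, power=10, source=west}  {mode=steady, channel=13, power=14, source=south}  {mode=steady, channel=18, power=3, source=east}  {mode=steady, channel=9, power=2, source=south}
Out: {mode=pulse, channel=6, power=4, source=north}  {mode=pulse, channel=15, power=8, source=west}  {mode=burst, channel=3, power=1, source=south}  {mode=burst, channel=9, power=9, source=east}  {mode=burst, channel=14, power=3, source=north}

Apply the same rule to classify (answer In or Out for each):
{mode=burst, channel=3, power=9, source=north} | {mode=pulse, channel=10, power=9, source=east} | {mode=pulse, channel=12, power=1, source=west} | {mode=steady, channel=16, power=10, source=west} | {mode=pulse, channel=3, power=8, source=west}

Out, Out, Out, In, Out

The pattern is that an item is 'In' exactly when: mode is steady.
{mode=burst, channel=3, power=9, source=north} — mode is burst, hence Out. {mode=pulse, channel=10, power=9, source=east} — mode is pulse, hence Out. {mode=pulse, channel=12, power=1, source=west} — mode is pulse, hence Out. {mode=steady, channel=16, power=10, source=west} — mode is steady, hence In. {mode=pulse, channel=3, power=8, source=west} — mode is pulse, hence Out.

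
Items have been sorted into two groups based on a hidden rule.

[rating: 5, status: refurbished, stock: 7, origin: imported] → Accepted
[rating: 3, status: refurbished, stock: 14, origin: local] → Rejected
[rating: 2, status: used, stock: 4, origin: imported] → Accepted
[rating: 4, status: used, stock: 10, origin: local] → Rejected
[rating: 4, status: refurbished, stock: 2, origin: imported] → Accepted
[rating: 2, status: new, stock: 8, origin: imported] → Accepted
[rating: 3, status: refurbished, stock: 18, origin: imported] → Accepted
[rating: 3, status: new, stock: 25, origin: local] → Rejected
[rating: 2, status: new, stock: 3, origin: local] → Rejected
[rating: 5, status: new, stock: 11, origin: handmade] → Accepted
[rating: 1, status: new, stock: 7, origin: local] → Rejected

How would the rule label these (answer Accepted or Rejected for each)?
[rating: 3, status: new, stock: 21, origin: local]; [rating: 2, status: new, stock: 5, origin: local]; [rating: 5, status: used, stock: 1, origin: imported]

The rule appears to be: origin is not local.
[rating: 3, status: new, stock: 21, origin: local]: origin is local — does not fit, so Rejected. [rating: 2, status: new, stock: 5, origin: local]: origin is local — does not fit, so Rejected. [rating: 5, status: used, stock: 1, origin: imported]: origin is imported — checks out, so Accepted.

Rejected, Rejected, Accepted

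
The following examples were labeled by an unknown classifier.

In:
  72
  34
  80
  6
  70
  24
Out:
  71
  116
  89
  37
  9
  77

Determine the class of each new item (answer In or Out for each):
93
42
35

The rule appears to be: even AND at most 80.

Out, In, Out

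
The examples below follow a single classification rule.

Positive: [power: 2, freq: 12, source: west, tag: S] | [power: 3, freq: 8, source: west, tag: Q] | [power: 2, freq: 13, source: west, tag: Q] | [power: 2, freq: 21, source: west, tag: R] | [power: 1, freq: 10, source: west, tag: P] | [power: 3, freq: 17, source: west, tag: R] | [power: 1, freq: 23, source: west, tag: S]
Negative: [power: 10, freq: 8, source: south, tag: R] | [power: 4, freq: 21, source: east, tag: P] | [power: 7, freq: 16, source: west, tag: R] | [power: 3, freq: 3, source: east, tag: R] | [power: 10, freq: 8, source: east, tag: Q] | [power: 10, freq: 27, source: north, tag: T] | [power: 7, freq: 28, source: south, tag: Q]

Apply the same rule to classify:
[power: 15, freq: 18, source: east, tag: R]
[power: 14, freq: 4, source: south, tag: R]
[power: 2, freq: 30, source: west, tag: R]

Negative, Negative, Positive

The pattern is that an item is 'Positive' exactly when: source is west AND power ≤ 3.
Negative: [power: 15, freq: 18, source: east, tag: R], since source is east, power = 15. Negative: [power: 14, freq: 4, source: south, tag: R], since source is south, power = 14. Positive: [power: 2, freq: 30, source: west, tag: R], since source is west, power = 2.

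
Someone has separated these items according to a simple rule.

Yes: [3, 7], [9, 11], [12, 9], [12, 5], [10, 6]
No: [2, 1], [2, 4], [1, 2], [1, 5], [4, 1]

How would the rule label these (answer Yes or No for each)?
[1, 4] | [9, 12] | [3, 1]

One predicate separates the groups cleanly: sum ≥ 10.
[1, 4]: 1+4 = 5, doesn't match → No. [9, 12]: 9+12 = 21, passes → Yes. [3, 1]: 3+1 = 4, doesn't match → No.

No, Yes, No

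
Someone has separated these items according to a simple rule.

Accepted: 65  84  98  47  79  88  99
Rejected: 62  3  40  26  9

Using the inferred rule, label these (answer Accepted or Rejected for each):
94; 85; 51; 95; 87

The classifier is using: digit sum ≥ 10.
94: digit sum 9+4 = 13 — qualifies, so Accepted.
85: digit sum 8+5 = 13 — qualifies, so Accepted.
51: digit sum 5+1 = 6 — fails the rule, so Rejected.
95: digit sum 9+5 = 14 — qualifies, so Accepted.
87: digit sum 8+7 = 15 — qualifies, so Accepted.

Accepted, Accepted, Rejected, Accepted, Accepted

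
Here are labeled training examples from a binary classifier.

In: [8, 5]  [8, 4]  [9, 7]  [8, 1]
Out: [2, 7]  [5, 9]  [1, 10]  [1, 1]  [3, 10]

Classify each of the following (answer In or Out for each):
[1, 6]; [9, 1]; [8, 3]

Out, In, In

The rule appears to be: first > second.
Out: [1, 6], since 1 < 6.
In: [9, 1], since 9 > 1.
In: [8, 3], since 8 > 3.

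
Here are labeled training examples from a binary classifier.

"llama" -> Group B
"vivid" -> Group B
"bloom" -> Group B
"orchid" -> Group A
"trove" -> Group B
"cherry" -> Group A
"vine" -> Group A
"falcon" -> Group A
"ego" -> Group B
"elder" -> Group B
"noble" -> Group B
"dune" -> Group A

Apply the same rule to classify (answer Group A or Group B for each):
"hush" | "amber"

The common property of the 'Group A' items is: even length. No 'Group B' item has it.
Group A: "hush", since length 4. Group B: "amber", since length 5.

Group A, Group B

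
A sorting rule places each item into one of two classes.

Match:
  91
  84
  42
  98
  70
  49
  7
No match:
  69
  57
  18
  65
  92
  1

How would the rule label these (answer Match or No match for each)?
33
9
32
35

'Match' ⟺ multiple of 7.

No match, No match, No match, Match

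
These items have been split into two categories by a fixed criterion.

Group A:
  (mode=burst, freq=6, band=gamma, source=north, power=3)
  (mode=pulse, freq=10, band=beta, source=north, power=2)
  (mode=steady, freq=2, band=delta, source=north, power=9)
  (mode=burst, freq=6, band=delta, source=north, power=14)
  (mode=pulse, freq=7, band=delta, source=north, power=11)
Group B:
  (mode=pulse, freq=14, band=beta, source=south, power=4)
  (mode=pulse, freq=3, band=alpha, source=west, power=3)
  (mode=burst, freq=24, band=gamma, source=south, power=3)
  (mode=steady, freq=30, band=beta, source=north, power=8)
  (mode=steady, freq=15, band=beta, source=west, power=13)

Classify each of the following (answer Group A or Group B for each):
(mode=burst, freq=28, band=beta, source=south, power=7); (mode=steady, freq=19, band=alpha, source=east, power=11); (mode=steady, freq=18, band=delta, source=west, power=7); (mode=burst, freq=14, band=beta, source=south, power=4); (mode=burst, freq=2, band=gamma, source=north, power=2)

Group B, Group B, Group B, Group B, Group A

The common property of the 'Group A' items is: source is north AND freq ≤ 10. No 'Group B' item has it.
(mode=burst, freq=28, band=beta, source=south, power=7): Group B (source is south, freq = 28). (mode=steady, freq=19, band=alpha, source=east, power=11): Group B (source is east, freq = 19). (mode=steady, freq=18, band=delta, source=west, power=7): Group B (source is west, freq = 18). (mode=burst, freq=14, band=beta, source=south, power=4): Group B (source is south, freq = 14). (mode=burst, freq=2, band=gamma, source=north, power=2): Group A (source is north, freq = 2).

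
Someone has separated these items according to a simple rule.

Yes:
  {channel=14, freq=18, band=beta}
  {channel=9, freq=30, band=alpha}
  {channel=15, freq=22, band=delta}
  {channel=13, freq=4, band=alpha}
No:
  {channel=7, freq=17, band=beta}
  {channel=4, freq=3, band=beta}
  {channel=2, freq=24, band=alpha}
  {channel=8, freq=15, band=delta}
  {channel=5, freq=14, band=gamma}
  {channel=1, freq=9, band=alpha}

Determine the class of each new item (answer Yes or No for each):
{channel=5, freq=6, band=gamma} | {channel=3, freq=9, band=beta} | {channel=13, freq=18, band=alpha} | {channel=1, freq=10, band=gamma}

The rule appears to be: channel ≥ 9.
{channel=5, freq=6, band=gamma}: No (channel = 5).
{channel=3, freq=9, band=beta}: No (channel = 3).
{channel=13, freq=18, band=alpha}: Yes (channel = 13).
{channel=1, freq=10, band=gamma}: No (channel = 1).

No, No, Yes, No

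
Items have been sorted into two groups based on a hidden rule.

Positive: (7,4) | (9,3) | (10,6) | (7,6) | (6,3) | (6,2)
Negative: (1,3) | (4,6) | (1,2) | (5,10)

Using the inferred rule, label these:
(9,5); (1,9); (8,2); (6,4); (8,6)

A rule that fits every label: first > second — true of each 'Positive' example, false of each 'Negative' one.
(9,5): 9 > 5, fits → Positive.
(1,9): 1 < 9, does not pass → Negative.
(8,2): 8 > 2, fits → Positive.
(6,4): 6 > 4, fits → Positive.
(8,6): 8 > 6, fits → Positive.

Positive, Negative, Positive, Positive, Positive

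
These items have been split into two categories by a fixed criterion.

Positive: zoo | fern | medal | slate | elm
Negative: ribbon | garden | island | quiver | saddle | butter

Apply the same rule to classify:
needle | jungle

Negative, Negative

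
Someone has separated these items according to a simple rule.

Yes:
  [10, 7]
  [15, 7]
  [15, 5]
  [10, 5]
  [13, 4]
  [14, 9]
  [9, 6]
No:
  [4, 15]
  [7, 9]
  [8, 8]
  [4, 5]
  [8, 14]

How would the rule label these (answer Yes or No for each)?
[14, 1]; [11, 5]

Yes, Yes

The simplest hypothesis consistent with all the labels is: first > second.
[14, 1]: 14 > 1 — satisfies this, so Yes.
[11, 5]: 11 > 5 — satisfies this, so Yes.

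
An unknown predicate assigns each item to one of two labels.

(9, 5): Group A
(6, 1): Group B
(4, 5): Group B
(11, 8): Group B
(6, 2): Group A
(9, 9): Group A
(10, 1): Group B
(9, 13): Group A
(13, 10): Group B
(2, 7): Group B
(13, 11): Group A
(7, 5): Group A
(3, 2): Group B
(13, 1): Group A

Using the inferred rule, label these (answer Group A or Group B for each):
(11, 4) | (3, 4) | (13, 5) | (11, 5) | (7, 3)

Group B, Group B, Group A, Group A, Group A

Checking candidate rules against both groups, what survives is: sum is even.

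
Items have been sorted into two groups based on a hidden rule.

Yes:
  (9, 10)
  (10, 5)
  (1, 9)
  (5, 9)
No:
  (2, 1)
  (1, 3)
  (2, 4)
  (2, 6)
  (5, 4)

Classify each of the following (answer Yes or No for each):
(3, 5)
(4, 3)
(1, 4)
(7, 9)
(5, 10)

No, No, No, Yes, Yes

'Yes' ⟺ sum ≥ 10.
(3, 5) — 3+5 = 8, hence No. (4, 3) — 4+3 = 7, hence No. (1, 4) — 1+4 = 5, hence No. (7, 9) — 7+9 = 16, hence Yes. (5, 10) — 5+10 = 15, hence Yes.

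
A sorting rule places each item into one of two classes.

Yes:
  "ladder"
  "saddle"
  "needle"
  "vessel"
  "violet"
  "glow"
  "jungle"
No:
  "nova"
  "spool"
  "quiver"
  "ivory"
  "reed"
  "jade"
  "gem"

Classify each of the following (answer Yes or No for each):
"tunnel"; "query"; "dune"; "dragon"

Yes, No, No, No

A rule that fits every label: even length AND contains 'l' — true of each 'Yes' example, false of each 'No' one.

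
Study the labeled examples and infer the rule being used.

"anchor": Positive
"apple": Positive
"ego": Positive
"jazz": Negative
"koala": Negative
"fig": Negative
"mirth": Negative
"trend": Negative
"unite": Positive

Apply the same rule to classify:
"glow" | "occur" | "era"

Negative, Positive, Positive

All 'Positive' examples share one property — starts with a vowel — and every 'Negative' example lacks it.
"glow": starts with 'g' — does not fit, so Negative.
"occur": starts with 'o' — passes, so Positive.
"era": starts with 'e' — passes, so Positive.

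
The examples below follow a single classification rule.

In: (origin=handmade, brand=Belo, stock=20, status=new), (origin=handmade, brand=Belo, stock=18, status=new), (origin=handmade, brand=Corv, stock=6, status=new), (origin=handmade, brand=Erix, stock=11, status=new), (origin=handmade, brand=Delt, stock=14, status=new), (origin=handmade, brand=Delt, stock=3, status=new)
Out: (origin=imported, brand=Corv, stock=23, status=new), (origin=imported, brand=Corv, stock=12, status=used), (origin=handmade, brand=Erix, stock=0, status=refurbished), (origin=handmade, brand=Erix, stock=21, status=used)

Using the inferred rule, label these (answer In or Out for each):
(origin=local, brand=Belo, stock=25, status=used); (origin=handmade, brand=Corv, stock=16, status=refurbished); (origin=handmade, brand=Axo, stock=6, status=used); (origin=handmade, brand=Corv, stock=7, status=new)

Rule: origin is handmade AND status is new. This holds for each 'In' example and fails for each 'Out' one.

Out, Out, Out, In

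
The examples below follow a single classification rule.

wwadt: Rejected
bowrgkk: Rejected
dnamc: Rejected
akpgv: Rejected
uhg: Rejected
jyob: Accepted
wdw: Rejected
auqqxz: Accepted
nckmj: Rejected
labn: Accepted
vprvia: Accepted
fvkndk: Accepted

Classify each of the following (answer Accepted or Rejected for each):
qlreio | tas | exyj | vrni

The rule appears to be: even length.
qlreio — length 6, hence Accepted. tas — length 3, hence Rejected. exyj — length 4, hence Accepted. vrni — length 4, hence Accepted.

Accepted, Rejected, Accepted, Accepted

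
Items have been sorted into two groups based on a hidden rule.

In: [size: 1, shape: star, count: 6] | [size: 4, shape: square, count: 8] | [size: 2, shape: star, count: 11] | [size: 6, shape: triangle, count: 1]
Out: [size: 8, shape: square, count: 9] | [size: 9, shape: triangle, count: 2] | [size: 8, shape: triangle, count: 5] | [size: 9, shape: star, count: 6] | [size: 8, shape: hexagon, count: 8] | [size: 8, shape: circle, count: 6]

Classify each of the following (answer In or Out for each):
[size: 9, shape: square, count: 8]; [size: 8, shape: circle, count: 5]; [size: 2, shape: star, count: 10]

Out, Out, In

All 'In' examples share one property — size ≤ 6 — and every 'Out' example lacks it.
[size: 9, shape: square, count: 8]: size = 9 — does not pass, so Out.
[size: 8, shape: circle, count: 5]: size = 8 — does not pass, so Out.
[size: 2, shape: star, count: 10]: size = 2 — meets the rule, so In.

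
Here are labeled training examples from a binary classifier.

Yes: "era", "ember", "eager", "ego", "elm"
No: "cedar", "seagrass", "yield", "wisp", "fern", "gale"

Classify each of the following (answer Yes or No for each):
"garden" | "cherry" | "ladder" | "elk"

Every 'Yes' example satisfies: starts with 'e'. None of the 'No' examples do.

No, No, No, Yes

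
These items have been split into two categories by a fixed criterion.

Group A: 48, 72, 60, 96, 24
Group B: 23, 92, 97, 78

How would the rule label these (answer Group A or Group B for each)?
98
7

Group B, Group B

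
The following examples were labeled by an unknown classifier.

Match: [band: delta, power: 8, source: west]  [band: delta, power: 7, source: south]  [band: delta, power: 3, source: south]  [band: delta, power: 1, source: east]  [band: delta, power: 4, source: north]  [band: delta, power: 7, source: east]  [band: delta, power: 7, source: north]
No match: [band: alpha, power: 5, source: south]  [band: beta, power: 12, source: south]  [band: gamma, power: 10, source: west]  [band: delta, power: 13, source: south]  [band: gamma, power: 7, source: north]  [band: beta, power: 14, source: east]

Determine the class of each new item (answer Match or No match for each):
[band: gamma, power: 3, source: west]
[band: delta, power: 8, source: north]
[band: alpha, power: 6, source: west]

Rule: band is delta AND power ≤ 8. This holds for each 'Match' example and fails for each 'No match' one.
[band: gamma, power: 3, source: west] → band is gamma, power = 3 → No match. [band: delta, power: 8, source: north] → band is delta, power = 8 → Match. [band: alpha, power: 6, source: west] → band is alpha, power = 6 → No match.

No match, Match, No match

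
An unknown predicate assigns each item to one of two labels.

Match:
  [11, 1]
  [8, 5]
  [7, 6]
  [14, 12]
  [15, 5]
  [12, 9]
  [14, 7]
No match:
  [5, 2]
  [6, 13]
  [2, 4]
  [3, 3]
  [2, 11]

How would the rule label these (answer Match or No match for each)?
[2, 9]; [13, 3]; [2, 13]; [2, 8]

A rule that fits every label: first ≥ 7 — true of each 'Match' example, false of each 'No match' one.
No match: [2, 9], since first 2. Match: [13, 3], since first 13. No match: [2, 13], since first 2. No match: [2, 8], since first 2.

No match, Match, No match, No match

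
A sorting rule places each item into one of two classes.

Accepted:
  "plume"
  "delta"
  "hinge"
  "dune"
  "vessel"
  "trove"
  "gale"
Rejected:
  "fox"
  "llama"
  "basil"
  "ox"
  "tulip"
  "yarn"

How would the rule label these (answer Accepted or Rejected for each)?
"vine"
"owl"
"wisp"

One predicate separates the groups cleanly: contains 'e'.

Accepted, Rejected, Rejected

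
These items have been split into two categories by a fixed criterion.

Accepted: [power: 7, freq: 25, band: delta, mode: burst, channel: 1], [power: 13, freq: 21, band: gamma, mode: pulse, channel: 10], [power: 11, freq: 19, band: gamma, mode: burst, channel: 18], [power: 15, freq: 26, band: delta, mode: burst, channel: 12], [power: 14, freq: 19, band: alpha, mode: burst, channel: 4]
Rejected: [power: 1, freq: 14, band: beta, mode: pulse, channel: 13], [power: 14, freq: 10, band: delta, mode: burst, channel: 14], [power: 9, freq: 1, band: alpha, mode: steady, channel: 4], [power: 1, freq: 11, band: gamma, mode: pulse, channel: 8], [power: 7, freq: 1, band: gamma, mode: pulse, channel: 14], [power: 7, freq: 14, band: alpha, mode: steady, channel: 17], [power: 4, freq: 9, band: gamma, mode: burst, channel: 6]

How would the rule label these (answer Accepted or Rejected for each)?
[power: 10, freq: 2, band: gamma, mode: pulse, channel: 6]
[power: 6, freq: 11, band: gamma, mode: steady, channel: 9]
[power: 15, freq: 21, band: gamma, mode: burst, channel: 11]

Rejected, Rejected, Accepted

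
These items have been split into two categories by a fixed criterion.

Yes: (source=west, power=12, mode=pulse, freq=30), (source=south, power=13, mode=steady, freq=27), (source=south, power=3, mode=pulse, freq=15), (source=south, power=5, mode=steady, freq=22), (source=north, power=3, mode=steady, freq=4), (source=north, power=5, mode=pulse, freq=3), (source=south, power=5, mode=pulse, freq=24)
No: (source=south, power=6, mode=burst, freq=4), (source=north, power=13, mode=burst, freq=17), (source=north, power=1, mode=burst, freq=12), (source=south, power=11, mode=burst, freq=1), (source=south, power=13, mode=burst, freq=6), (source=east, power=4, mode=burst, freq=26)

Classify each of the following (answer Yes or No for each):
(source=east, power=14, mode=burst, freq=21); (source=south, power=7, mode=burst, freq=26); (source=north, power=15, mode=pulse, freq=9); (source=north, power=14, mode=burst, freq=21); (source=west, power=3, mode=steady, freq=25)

No, No, Yes, No, Yes

'Yes' ⟺ mode is not burst.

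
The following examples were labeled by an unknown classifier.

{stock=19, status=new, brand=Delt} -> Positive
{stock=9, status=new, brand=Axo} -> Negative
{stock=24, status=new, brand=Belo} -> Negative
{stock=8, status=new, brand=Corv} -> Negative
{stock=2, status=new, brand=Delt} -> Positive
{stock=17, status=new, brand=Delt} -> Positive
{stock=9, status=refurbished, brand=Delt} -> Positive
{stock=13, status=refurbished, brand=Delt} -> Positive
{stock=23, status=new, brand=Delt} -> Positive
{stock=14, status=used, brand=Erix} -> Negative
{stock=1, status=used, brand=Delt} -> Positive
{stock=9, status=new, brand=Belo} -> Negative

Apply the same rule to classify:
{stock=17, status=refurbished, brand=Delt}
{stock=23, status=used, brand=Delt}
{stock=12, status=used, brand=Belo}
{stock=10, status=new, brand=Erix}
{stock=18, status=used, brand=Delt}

Positive, Positive, Negative, Negative, Positive

The simplest hypothesis consistent with all the labels is: brand is Delt.
{stock=17, status=refurbished, brand=Delt}: Positive (brand is Delt). {stock=23, status=used, brand=Delt}: Positive (brand is Delt). {stock=12, status=used, brand=Belo}: Negative (brand is Belo). {stock=10, status=new, brand=Erix}: Negative (brand is Erix). {stock=18, status=used, brand=Delt}: Positive (brand is Delt).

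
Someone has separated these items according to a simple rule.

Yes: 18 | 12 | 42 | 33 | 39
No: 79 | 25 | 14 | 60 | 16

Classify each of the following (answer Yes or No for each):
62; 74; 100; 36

No, No, No, Yes

The simplest hypothesis consistent with all the labels is: multiple of 3 AND at most 42.
No: 62, since 62 = 3·20 + 2, 62 > 42. No: 74, since 74 = 3·24 + 2, 74 > 42. No: 100, since 100 = 3·33 + 1, 100 > 42. Yes: 36, since 36 = 3·12, 36 ≤ 42.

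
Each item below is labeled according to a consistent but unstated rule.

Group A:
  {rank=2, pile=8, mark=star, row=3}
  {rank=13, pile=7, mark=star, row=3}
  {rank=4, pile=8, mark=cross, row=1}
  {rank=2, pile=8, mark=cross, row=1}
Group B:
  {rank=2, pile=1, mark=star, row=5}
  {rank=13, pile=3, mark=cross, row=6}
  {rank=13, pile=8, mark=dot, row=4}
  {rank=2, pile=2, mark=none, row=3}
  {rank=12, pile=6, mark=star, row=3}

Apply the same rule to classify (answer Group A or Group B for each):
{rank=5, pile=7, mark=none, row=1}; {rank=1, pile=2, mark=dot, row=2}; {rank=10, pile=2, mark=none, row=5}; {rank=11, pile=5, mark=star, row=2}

Group A, Group B, Group B, Group B

Every 'Group A' example satisfies: row ≤ 3 AND pile ≥ 7. None of the 'Group B' examples do.
{rank=5, pile=7, mark=none, row=1} → row = 1, pile = 7 → Group A.
{rank=1, pile=2, mark=dot, row=2} → row = 2, pile = 2 → Group B.
{rank=10, pile=2, mark=none, row=5} → row = 5, pile = 2 → Group B.
{rank=11, pile=5, mark=star, row=2} → row = 2, pile = 5 → Group B.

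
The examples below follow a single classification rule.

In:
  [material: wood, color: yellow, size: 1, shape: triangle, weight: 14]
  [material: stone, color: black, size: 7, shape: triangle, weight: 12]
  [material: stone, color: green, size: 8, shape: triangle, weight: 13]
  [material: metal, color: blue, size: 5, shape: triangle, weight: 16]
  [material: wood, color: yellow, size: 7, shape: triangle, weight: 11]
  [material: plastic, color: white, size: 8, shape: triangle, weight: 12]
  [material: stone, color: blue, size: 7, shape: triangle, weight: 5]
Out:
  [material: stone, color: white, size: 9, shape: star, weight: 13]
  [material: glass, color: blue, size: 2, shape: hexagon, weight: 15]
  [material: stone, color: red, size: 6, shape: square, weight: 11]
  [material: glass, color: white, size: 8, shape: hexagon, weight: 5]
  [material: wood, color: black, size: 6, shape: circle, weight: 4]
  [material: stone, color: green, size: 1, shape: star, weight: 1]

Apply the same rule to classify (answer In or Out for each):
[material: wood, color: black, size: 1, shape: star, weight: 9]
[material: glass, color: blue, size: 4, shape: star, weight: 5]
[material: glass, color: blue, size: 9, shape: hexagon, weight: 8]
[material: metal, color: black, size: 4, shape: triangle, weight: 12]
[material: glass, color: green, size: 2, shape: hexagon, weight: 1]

Out, Out, Out, In, Out

The rule appears to be: shape is triangle.
[material: wood, color: black, size: 1, shape: star, weight: 9] → shape is star → Out. [material: glass, color: blue, size: 4, shape: star, weight: 5] → shape is star → Out. [material: glass, color: blue, size: 9, shape: hexagon, weight: 8] → shape is hexagon → Out. [material: metal, color: black, size: 4, shape: triangle, weight: 12] → shape is triangle → In. [material: glass, color: green, size: 2, shape: hexagon, weight: 1] → shape is hexagon → Out.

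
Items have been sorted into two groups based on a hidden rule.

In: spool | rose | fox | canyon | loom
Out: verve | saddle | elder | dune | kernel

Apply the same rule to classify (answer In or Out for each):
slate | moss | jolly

Out, In, In

The pattern is that an item is 'In' exactly when: contains 'o'.
slate: no 'o' — lacks this property, so Out.
moss: has 'o' — fits, so In.
jolly: has 'o' — fits, so In.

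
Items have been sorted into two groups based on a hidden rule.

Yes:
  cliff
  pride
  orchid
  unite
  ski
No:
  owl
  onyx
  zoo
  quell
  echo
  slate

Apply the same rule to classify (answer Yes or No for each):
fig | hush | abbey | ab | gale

Yes, No, No, No, No

Checking candidate rules against both groups, what survives is: contains 'i'.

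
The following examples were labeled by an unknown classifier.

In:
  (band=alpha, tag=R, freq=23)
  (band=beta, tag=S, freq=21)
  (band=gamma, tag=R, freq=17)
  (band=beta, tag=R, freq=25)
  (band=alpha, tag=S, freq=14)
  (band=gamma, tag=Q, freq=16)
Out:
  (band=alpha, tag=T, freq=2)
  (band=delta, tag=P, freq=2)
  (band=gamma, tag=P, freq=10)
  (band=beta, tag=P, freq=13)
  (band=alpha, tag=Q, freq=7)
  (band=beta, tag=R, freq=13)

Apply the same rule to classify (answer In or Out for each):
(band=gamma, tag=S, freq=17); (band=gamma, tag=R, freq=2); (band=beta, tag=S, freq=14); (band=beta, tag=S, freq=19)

In, Out, In, In

One predicate separates the groups cleanly: freq ≥ 14.
(band=gamma, tag=S, freq=17) → freq = 17 → In. (band=gamma, tag=R, freq=2) → freq = 2 → Out. (band=beta, tag=S, freq=14) → freq = 14 → In. (band=beta, tag=S, freq=19) → freq = 19 → In.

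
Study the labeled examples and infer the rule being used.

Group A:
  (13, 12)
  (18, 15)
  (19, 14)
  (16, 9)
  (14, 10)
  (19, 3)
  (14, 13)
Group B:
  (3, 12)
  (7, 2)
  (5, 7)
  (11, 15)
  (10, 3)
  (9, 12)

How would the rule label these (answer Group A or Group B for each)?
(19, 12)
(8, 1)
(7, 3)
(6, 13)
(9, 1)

All 'Group A' examples share one property — first ≥ 12 — and every 'Group B' example lacks it.
Group A: (19, 12), since first 19. Group B: (8, 1), since first 8. Group B: (7, 3), since first 7. Group B: (6, 13), since first 6. Group B: (9, 1), since first 9.

Group A, Group B, Group B, Group B, Group B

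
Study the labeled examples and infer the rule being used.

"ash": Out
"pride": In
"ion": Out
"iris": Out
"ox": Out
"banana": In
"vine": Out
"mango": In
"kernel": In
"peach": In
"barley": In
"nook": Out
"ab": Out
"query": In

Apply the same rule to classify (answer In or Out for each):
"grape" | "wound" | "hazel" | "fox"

The simplest hypothesis consistent with all the labels is: length ≥ 5.
"grape": In (length 5).
"wound": In (length 5).
"hazel": In (length 5).
"fox": Out (length 3).

In, In, In, Out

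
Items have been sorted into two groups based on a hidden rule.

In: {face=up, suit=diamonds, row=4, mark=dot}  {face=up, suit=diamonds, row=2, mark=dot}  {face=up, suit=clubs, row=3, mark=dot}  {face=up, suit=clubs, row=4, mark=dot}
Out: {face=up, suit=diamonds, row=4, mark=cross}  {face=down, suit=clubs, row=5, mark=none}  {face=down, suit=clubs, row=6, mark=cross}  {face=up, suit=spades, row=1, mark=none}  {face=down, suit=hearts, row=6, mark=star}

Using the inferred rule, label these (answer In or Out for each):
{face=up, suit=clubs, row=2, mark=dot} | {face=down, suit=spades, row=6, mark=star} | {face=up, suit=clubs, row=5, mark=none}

The simplest hypothesis consistent with all the labels is: mark is dot.
In: {face=up, suit=clubs, row=2, mark=dot}, since mark is dot. Out: {face=down, suit=spades, row=6, mark=star}, since mark is star. Out: {face=up, suit=clubs, row=5, mark=none}, since mark is none.

In, Out, Out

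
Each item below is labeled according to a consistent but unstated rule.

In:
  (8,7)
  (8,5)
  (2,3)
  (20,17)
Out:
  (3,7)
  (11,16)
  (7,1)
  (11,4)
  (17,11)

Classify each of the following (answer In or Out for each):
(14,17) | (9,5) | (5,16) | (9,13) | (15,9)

All 'In' examples share one property — first is even — and every 'Out' example lacks it.

In, Out, Out, Out, Out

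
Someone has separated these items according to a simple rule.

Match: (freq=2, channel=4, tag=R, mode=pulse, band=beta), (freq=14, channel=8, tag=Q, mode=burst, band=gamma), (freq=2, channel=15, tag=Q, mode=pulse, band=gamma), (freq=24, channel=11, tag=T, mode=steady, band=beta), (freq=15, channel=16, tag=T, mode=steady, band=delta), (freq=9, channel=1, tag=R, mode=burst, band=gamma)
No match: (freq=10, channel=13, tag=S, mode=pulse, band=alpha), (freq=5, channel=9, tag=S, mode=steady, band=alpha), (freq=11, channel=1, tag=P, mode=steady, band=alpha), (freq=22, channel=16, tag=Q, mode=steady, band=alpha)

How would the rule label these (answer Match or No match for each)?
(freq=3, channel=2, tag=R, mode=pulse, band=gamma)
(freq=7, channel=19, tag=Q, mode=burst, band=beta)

Comparing the two groups points to one rule — band is not alpha.
(freq=3, channel=2, tag=R, mode=pulse, band=gamma): band is gamma — matches, so Match. (freq=7, channel=19, tag=Q, mode=burst, band=beta): band is beta — matches, so Match.

Match, Match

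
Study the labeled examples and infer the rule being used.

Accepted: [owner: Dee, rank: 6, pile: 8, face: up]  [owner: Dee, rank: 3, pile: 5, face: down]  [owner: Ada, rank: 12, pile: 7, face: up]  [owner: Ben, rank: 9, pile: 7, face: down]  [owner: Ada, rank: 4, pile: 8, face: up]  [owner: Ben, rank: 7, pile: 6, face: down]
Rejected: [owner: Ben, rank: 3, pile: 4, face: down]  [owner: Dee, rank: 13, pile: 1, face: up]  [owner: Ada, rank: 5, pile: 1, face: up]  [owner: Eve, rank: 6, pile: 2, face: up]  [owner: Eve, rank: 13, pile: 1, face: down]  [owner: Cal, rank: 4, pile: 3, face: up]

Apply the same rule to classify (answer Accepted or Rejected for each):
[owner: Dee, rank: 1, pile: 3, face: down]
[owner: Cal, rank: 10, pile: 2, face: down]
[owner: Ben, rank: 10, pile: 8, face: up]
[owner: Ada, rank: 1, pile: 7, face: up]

Rejected, Rejected, Accepted, Accepted

The distinguishing property — pile ≥ 5 — holds for all the 'Accepted' cases and none of the 'Rejected' cases.
Rejected: [owner: Dee, rank: 1, pile: 3, face: down], since pile = 3.
Rejected: [owner: Cal, rank: 10, pile: 2, face: down], since pile = 2.
Accepted: [owner: Ben, rank: 10, pile: 8, face: up], since pile = 8.
Accepted: [owner: Ada, rank: 1, pile: 7, face: up], since pile = 7.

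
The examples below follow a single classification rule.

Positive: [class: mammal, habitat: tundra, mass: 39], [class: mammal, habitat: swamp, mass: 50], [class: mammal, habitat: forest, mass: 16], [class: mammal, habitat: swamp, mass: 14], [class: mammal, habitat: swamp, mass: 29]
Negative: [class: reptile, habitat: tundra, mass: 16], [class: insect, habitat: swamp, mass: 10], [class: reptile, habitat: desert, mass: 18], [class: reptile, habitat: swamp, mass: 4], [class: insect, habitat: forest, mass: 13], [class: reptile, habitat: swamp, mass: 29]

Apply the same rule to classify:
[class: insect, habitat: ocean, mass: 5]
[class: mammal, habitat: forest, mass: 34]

Negative, Positive

The common property of the 'Positive' items is: class is mammal. No 'Negative' item has it.
Negative: [class: insect, habitat: ocean, mass: 5], since class is insect. Positive: [class: mammal, habitat: forest, mass: 34], since class is mammal.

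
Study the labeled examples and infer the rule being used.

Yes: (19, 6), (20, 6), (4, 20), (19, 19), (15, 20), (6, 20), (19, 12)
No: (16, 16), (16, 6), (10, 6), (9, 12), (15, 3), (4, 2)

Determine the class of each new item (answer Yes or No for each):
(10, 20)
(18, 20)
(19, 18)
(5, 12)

Yes, Yes, Yes, No

One predicate separates the groups cleanly: max ≥ 19.
(10, 20): max 20 — fits, so Yes.
(18, 20): max 20 — fits, so Yes.
(19, 18): max 19 — fits, so Yes.
(5, 12): max 12 — fails this test, so No.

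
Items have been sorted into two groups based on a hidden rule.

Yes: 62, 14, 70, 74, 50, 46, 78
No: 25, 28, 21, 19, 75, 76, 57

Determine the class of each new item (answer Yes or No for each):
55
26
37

No, Yes, No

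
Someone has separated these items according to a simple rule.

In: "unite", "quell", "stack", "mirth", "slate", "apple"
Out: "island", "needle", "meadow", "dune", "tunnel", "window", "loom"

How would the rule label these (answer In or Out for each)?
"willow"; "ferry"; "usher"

Out, In, In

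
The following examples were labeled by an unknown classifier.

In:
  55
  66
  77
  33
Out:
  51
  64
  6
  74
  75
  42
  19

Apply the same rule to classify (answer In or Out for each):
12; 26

'In' ⟺ multiple of 11.

Out, Out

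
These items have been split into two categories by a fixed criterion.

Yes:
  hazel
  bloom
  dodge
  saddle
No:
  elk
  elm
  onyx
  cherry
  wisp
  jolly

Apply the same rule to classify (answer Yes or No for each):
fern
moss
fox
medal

No, No, No, Yes

The rule appears to be: has ≥ 2 vowels.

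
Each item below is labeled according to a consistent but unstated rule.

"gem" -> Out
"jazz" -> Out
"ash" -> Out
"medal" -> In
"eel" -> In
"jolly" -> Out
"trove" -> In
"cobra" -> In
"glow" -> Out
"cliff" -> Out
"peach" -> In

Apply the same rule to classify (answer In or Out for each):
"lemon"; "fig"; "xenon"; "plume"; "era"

In, Out, In, In, In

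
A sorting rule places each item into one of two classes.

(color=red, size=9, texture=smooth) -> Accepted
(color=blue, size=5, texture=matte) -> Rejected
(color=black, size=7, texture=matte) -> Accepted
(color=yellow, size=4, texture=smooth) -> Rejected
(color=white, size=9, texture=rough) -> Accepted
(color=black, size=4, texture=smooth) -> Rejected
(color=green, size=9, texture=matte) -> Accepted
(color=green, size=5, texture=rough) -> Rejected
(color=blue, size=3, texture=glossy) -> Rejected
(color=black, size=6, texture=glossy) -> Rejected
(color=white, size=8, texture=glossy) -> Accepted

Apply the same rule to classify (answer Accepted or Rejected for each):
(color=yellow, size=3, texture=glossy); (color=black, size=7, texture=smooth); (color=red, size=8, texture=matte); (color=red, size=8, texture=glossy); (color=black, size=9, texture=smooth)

The pattern is that an item is 'Accepted' exactly when: size ≥ 7.

Rejected, Accepted, Accepted, Accepted, Accepted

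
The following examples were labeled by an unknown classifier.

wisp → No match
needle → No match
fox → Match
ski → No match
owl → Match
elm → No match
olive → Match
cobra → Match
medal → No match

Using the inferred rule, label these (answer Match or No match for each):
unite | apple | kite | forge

No match, No match, No match, Match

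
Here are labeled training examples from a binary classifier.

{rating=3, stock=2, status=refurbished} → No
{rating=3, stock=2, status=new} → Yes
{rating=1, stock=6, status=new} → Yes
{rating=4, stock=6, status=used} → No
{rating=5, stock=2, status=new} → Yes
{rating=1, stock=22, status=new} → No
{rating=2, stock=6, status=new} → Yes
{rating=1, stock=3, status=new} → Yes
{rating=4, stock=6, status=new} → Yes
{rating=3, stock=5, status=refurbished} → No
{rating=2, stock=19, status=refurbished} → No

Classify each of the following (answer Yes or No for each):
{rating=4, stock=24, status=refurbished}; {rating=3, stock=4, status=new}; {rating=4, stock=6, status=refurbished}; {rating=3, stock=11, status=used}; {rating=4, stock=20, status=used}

No, Yes, No, No, No

'Yes' ⟺ status is new AND stock ≤ 6.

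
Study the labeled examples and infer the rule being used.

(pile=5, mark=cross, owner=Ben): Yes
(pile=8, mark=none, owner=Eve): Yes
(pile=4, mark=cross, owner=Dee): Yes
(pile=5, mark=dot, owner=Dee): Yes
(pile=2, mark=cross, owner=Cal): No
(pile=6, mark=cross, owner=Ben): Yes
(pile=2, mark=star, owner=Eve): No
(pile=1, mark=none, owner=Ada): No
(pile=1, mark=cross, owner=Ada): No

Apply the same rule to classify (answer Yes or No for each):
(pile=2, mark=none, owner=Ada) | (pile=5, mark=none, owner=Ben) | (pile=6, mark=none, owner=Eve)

A rule that fits every label: pile ≥ 4 — true of each 'Yes' example, false of each 'No' one.
No: (pile=2, mark=none, owner=Ada), since pile = 2.
Yes: (pile=5, mark=none, owner=Ben), since pile = 5.
Yes: (pile=6, mark=none, owner=Eve), since pile = 6.

No, Yes, Yes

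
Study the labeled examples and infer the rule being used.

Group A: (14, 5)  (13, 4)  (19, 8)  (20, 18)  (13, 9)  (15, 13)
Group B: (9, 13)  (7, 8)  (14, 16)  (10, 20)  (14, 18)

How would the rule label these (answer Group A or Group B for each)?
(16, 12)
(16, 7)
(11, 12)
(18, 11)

Group A, Group A, Group B, Group A

A rule that fits every label: first > second — true of each 'Group A' example, false of each 'Group B' one.
(16, 12) — 16 > 12, hence Group A.
(16, 7) — 16 > 7, hence Group A.
(11, 12) — 11 < 12, hence Group B.
(18, 11) — 18 > 11, hence Group A.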